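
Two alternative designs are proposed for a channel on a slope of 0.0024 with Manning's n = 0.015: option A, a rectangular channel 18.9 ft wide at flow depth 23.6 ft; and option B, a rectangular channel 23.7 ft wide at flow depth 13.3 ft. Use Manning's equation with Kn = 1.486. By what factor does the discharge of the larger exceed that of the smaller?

1.49

Channel A: Flow area A = b·y = 18.9 × 23.6 = 446 ft². Wetted perimeter P = b + 2y = 18.9 + 2×23.6 = 66.1 ft. Hydraulic radius R = A/P = 446/66.1 = 6.748 ft. Q_A = (1.486/0.015)·446·6.748^(2/3)·√0.0024 = 7730 ft³/s.
Channel B: Flow area A = b·y = 23.7 × 13.3 = 315.2 ft². Wetted perimeter P = b + 2y = 23.7 + 2×13.3 = 50.3 ft. Hydraulic radius R = A/P = 315.2/50.3 = 6.267 ft. Q_B = (1.486/0.015)·315.2·6.267^(2/3)·√0.0024 = 5200 ft³/s.
The larger discharge is 7730 ft³/s and the smaller is 5200 ft³/s; the ratio is 1.49.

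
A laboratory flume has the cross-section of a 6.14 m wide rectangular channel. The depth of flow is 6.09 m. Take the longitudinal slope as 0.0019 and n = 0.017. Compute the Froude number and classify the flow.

subcritical

Flow area A = b·y = 6.14 × 6.09 = 37.39 m². Wetted perimeter P = b + 2y = 6.14 + 2×6.09 = 18.32 m.
Hydraulic radius R = A/P = 37.39/18.32 = 2.041 m.
V = (1/n) R^(2/3) √S = (1/0.017) × 2.041^(2/3) × √0.0019 = 4.126 m/s. Hydraulic depth D_h = A/T = 37.39/6.14 = 6.09 m.
Froude number Fr = V/√(g·D_h) = 4.126/√(9.81×6.09) = 0.534, which is less than 1, so the flow is subcritical.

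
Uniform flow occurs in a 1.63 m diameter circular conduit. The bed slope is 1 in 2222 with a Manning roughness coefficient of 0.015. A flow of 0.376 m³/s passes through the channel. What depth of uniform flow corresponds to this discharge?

Manning's equation rearranged: A R^(2/3) = nQ / (1·√S) = 0.015 × 0.376 / (√0.00045) = 0.2659.
Trying y = 0.657 m: A R^(2/3) = 0.3919 — too large.
Trying y = 0.534 m: A R^(2/3) = 0.266 — matches.

y_n = 0.534 m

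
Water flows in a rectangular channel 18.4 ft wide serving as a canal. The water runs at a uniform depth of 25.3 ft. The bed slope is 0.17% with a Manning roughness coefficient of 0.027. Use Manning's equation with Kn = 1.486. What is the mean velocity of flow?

Flow area A = b·y = 18.4 × 25.3 = 465.5 ft². Wetted perimeter P = b + 2y = 18.4 + 2×25.3 = 69 ft.
Hydraulic radius R = A/P = 465.5/69 = 6.747 ft.
From Manning's equation, V = (1.486/n) R^(2/3) S^(1/2) = (1.486/0.027) × 6.747^(2/3) × 0.0017^(1/2) = 8.1 ft/s.

V = 8.1 ft/s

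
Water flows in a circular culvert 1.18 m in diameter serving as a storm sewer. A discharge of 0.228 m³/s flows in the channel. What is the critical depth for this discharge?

At critical depth, Q² T / (g A³) = 1, i.e. A³/T = Q²/g = 0.228²/9.81 = 0.005299.
At y = 0.285 m: A³/T = 0.00836 — too large.
At y = 0.191 m: A³/T = 0.001743 — too small.
At y = 0.254 m: A³/T = 0.005332 — matches.

y_c = 0.254 m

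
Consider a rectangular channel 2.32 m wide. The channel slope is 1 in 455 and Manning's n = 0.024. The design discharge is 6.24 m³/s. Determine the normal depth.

y_n = 1.75 m

Manning's equation rearranged: A R^(2/3) = nQ / (1·√S) = 0.024 × 6.24 / (√0.002198) = 3.194.
Trying y = 1.34 m: A R^(2/3) = 2.265 — short.
Trying y = 1.94 m: A R^(2/3) = 3.635 — over.
Trying y = 1.75 m: A R^(2/3) = 3.193 — close enough.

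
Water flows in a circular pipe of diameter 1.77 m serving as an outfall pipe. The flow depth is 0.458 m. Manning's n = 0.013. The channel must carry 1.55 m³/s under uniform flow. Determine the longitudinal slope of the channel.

For a circular section of diameter D = 1.77 m at depth y = 0.458 m, the central angle is θ = 2 arccos(1 − 2y/D) = 2.135 rad. Then A = (D²/8)(θ − sin θ) = 0.5049 m² and P = Dθ/2 = 1.889 m.
Hydraulic radius R = A/P = 0.5049/1.889 = 0.2673 m.
From Manning's equation, S = [nQ / (1 A R^(2/3))]² = [0.013 × 1.55 / (1 × 0.5049 × 0.2673^(2/3))]² = 0.00925.

S = 0.00925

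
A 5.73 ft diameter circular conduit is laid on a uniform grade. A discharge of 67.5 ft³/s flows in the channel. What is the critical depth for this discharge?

y_c = 2.22 ft

At critical depth, Q² T / (g A³) = 1, i.e. A³/T = Q²/g = 67.5²/32.2 = 141.5.
Try y = 2.63 ft: A³/T = 269.7 — high.
Try y = 1.58 ft: A³/T = 37.81 — low.
Try y = 2.22 ft: A³/T = 140.8 — close enough.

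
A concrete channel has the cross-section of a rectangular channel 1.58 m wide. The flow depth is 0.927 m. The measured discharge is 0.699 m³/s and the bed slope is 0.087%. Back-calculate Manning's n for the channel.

Flow area A = b·y = 1.58 × 0.927 = 1.465 m². Wetted perimeter P = b + 2y = 1.58 + 2×0.927 = 3.434 m.
Hydraulic radius R = A/P = 1.465/3.434 = 0.4265 m.
Rearranging Manning's equation: n = (1/Q) A R^(2/3) S^(1/2) = (1/0.699) × 1.465 × 0.4265^(2/3) × √0.00087 = 0.035.

n = 0.035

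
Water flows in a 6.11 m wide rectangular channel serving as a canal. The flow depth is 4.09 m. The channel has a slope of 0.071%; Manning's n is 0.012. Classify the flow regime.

subcritical

Flow area A = b·y = 6.11 × 4.09 = 24.99 m². Wetted perimeter P = b + 2y = 6.11 + 2×4.09 = 14.29 m.
Hydraulic radius R = A/P = 24.99/14.29 = 1.749 m.
V = (1/n) R^(2/3) √S = (1/0.012) × 1.749^(2/3) × √0.00071 = 3.223 m/s. Hydraulic depth D_h = A/T = 24.99/6.11 = 4.09 m.
Froude number Fr = V/√(g·D_h) = 3.223/√(9.81×4.09) = 0.509, which is less than 1, so the flow is subcritical.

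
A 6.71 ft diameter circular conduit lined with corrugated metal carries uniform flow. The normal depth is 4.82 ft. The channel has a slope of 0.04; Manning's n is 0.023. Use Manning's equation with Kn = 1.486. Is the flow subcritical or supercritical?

For a circular section of diameter D = 6.71 ft at depth y = 4.82 ft, the central angle is θ = 2 arccos(1 − 2y/D) = 4.045 rad. Then A = (D²/8)(θ − sin θ) = 27.19 ft² and P = Dθ/2 = 13.57 ft.
Hydraulic radius R = A/P = 27.19/13.57 = 2.003 ft.
V = (1.486/n) R^(2/3) √S = (1.486/0.023) × 2.003^(2/3) × √0.04 = 20.53 ft/s. Hydraulic depth D_h = A/T = 27.19/6.036 = 4.504 ft.
Froude number Fr = V/√(g·D_h) = 20.53/√(32.2×4.504) = 1.71, which is greater than 1, so the flow is supercritical.

supercritical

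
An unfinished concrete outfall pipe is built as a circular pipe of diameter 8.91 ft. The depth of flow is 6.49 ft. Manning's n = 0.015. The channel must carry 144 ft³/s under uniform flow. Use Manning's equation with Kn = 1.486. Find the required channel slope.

S = 0.000241

For a circular section of diameter D = 8.91 ft at depth y = 6.49 ft, the central angle is θ = 2 arccos(1 − 2y/D) = 4.09 rad. Then A = (D²/8)(θ − sin θ) = 48.66 ft² and P = Dθ/2 = 18.22 ft.
Hydraulic radius R = A/P = 48.66/18.22 = 2.67 ft.
From Manning's equation, S = [nQ / (1.486 A R^(2/3))]² = [0.015 × 144 / (1.486 × 48.66 × 2.67^(2/3))]² = 0.000241.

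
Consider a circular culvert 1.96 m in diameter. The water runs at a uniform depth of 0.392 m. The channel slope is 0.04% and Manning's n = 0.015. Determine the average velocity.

V = 0.51 m/s

For a circular section of diameter D = 1.96 m at depth y = 0.392 m, the central angle is θ = 2 arccos(1 − 2y/D) = 1.855 rad. Then A = (D²/8)(θ − sin θ) = 0.4296 m² and P = Dθ/2 = 1.817 m.
Hydraulic radius R = A/P = 0.4296/1.817 = 0.2364 m.
From Manning's equation, V = (1/n) R^(2/3) S^(1/2) = (1/0.015) × 0.2364^(2/3) × 0.0004^(1/2) = 0.51 m/s.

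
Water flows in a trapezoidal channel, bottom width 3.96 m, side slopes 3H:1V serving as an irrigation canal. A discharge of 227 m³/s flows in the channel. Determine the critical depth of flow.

At critical depth, Q² T / (g A³) = 1, i.e. A³/T = Q²/g = 227²/9.81 = 5253.
Try y = 3.9 m: A³/T = 8326 — over.
Try y = 3.08 m: A³/T = 2995 — short.
Try y = 3.51 m: A³/T = 5258 — close enough.

y_c = 3.51 m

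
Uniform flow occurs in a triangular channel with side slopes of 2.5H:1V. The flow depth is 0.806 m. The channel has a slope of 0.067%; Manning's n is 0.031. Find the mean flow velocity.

For a triangular section with side slope z = 2.5: A = zy² = 2.5×0.806² = 1.624 m²; P = 2y√(1+z²) = 2×0.806×2.693 = 4.34 m.
Hydraulic radius R = A/P = 1.624/4.34 = 0.3742 m.
From Manning's equation, V = (1/n) R^(2/3) S^(1/2) = (1/0.031) × 0.3742^(2/3) × 0.00067^(1/2) = 0.434 m/s.

V = 0.434 m/s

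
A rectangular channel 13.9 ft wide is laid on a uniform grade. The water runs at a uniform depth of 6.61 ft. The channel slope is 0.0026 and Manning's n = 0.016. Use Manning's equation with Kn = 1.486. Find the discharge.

Q = 981 ft³/s

Flow area A = b·y = 13.9 × 6.61 = 91.88 ft². Wetted perimeter P = b + 2y = 13.9 + 2×6.61 = 27.12 ft.
Hydraulic radius R = A/P = 91.88/27.12 = 3.388 ft.
Manning's equation: Q = (1.486/n) A R^(2/3) S^(1/2) = (1.486/0.016) × 91.88 × 3.388^(2/3) × 0.0026^(1/2) = 981 ft³/s.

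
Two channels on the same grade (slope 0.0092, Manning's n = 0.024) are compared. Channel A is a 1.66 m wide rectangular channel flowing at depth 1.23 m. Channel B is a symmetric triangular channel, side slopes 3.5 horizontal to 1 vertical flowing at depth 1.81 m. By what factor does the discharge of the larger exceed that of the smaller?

Channel A: Flow area A = b·y = 1.66 × 1.23 = 2.042 m². Wetted perimeter P = b + 2y = 1.66 + 2×1.23 = 4.12 m. Hydraulic radius R = A/P = 2.042/4.12 = 0.4956 m. Q_A = (1/0.024)·2.042·0.4956^(2/3)·√0.0092 = 5.11 m³/s.
Channel B: For a triangular section with side slope z = 3.5: A = zy² = 3.5×1.81² = 11.47 m²; P = 2y√(1+z²) = 2×1.81×3.64 = 13.18 m. Hydraulic radius R = A/P = 11.47/13.18 = 0.8702 m. Q_B = (1/0.024)·11.47·0.8702^(2/3)·√0.0092 = 41.77 m³/s.
The larger discharge is 41.77 m³/s and the smaller is 5.11 m³/s; the ratio is 8.17.

8.17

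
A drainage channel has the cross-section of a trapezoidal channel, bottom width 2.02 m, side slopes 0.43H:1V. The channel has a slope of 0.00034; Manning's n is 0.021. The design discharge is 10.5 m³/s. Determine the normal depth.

y_n = 3.15 m

Manning's equation rearranged: A R^(2/3) = nQ / (1·√S) = 0.021 × 10.5 / (√0.00034) = 11.96.
Try y = 2.57 m: A R^(2/3) = 8.322 — low.
Try y = 3.72 m: A R^(2/3) = 16.29 — high.
Try y = 3.15 m: A R^(2/3) = 11.99 — close enough.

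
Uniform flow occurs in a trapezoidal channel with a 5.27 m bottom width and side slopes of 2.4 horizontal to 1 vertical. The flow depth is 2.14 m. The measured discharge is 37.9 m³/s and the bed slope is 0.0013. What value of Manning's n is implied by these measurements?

n = 0.026

With bottom width b = 5.27 m and side slope z = 2.4: A = (b + zy)y = (5.27 + 2.4×2.14)×2.14 = 22.27 m²; P = b + 2y√(1+z²) = 5.27 + 2×2.14×2.6 = 16.4 m.
Hydraulic radius R = A/P = 22.27/16.4 = 1.358 m.
Rearranging Manning's equation: n = (1/Q) A R^(2/3) S^(1/2) = (1/37.9) × 22.27 × 1.358^(2/3) × √0.0013 = 0.026.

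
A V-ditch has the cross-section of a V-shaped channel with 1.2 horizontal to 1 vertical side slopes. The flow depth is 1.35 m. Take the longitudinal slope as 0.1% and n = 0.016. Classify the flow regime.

subcritical

For a triangular section with side slope z = 1.2: A = zy² = 1.2×1.35² = 2.187 m²; P = 2y√(1+z²) = 2×1.35×1.562 = 4.218 m.
Hydraulic radius R = A/P = 2.187/4.218 = 0.5185 m.
V = (1/n) R^(2/3) √S = (1/0.016) × 0.5185^(2/3) × √0.001 = 1.276 m/s. Hydraulic depth D_h = A/T = 2.187/3.24 = 0.675 m.
Froude number Fr = V/√(g·D_h) = 1.276/√(9.81×0.675) = 0.496, which is less than 1, so the flow is subcritical.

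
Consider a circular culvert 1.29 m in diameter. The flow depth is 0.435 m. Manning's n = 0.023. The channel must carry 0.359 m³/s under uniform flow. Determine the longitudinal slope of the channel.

S = 0.00301

For a circular section of diameter D = 1.29 m at depth y = 0.435 m, the central angle is θ = 2 arccos(1 − 2y/D) = 2.478 rad. Then A = (D²/8)(θ − sin θ) = 0.3875 m² and P = Dθ/2 = 1.599 m.
Hydraulic radius R = A/P = 0.3875/1.599 = 0.2424 m.
From Manning's equation, S = [nQ / (1 A R^(2/3))]² = [0.023 × 0.359 / (1 × 0.3875 × 0.2424^(2/3))]² = 0.00301.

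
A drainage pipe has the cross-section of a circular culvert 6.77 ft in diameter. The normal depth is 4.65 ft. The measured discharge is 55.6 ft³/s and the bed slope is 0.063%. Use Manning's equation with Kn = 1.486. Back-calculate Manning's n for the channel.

For a circular section of diameter D = 6.77 ft at depth y = 4.65 ft, the central angle is θ = 2 arccos(1 − 2y/D) = 3.908 rad. Then A = (D²/8)(θ − sin θ) = 26.36 ft² and P = Dθ/2 = 13.23 ft.
Hydraulic radius R = A/P = 26.36/13.23 = 1.993 ft.
Rearranging Manning's equation: n = (1.486/Q) A R^(2/3) S^(1/2) = (1.486/55.6) × 26.36 × 1.993^(2/3) × √0.00063 = 0.028.

n = 0.028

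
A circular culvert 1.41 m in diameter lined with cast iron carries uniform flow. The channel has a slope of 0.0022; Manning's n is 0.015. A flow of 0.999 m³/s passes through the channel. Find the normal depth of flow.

y_n = 0.629 m

Manning's equation rearranged: A R^(2/3) = nQ / (1·√S) = 0.015 × 0.999 / (√0.0022) = 0.3195.
Trying y = 0.534 m: A R^(2/3) = 0.2374 — low.
Trying y = 0.731 m: A R^(2/3) = 0.4141 — high.
Trying y = 0.629 m: A R^(2/3) = 0.3196 — matches.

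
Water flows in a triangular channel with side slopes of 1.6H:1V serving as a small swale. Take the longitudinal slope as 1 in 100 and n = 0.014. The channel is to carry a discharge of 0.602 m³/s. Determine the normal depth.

y_n = 0.411 m

Manning's equation rearranged: A R^(2/3) = nQ / (1·√S) = 0.014 × 0.602 / (√0.01) = 0.08428.
At y = 0.353 m: A R^(2/3) = 0.0562 — too small.
At y = 0.447 m: A R^(2/3) = 0.1055 — too large.
At y = 0.411 m: A R^(2/3) = 0.08432 — matches.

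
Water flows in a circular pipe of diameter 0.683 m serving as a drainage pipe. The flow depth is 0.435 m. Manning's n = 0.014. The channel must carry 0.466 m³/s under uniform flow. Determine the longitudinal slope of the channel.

S = 0.0062

For a circular section of diameter D = 0.683 m at depth y = 0.435 m, the central angle is θ = 2 arccos(1 − 2y/D) = 3.696 rad. Then A = (D²/8)(θ − sin θ) = 0.2462 m² and P = Dθ/2 = 1.262 m.
Hydraulic radius R = A/P = 0.2462/1.262 = 0.1951 m.
From Manning's equation, S = [nQ / (1 A R^(2/3))]² = [0.014 × 0.466 / (1 × 0.2462 × 0.1951^(2/3))]² = 0.0062.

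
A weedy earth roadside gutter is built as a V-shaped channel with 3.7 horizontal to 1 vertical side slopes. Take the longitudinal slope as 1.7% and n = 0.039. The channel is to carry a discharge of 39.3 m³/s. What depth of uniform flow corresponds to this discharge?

y_n = 1.85 m

Manning's equation rearranged: A R^(2/3) = nQ / (1·√S) = 0.039 × 39.3 / (√0.017) = 11.76.
Try y = 2.07 m: A R^(2/3) = 15.85 — over.
Try y = 1.29 m: A R^(2/3) = 4.49 — short.
Try y = 1.85 m: A R^(2/3) = 11.74 — matches.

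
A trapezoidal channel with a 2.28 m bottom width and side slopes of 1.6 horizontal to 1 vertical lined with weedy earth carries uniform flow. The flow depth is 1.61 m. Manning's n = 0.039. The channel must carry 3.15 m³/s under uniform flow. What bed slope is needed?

With bottom width b = 2.28 m and side slope z = 1.6: A = (b + zy)y = (2.28 + 1.6×1.61)×1.61 = 7.818 m²; P = b + 2y√(1+z²) = 2.28 + 2×1.61×1.887 = 8.355 m.
Hydraulic radius R = A/P = 7.818/8.355 = 0.9357 m.
From Manning's equation, S = [nQ / (1 A R^(2/3))]² = [0.039 × 3.15 / (1 × 7.818 × 0.9357^(2/3))]² = 0.00027.

S = 0.00027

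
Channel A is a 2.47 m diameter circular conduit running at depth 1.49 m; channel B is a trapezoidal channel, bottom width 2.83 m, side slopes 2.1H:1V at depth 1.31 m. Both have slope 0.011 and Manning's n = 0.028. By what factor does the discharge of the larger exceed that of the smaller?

Channel A: For a circular section of diameter D = 2.47 m at depth y = 1.49 m, the central angle is θ = 2 arccos(1 − 2y/D) = 3.558 rad. Then A = (D²/8)(θ − sin θ) = 3.021 m² and P = Dθ/2 = 4.394 m. Hydraulic radius R = A/P = 3.021/4.394 = 0.6876 m. Q_A = (1/0.028)·3.021·0.6876^(2/3)·√0.011 = 8.816 m³/s.
Channel B: With bottom width b = 2.83 m and side slope z = 2.1: A = (b + zy)y = (2.83 + 2.1×1.31)×1.31 = 7.311 m²; P = b + 2y√(1+z²) = 2.83 + 2×1.31×2.326 = 8.924 m. Hydraulic radius R = A/P = 7.311/8.924 = 0.8193 m. Q_B = (1/0.028)·7.311·0.8193^(2/3)·√0.011 = 23.98 m³/s.
The larger discharge is 23.98 m³/s and the smaller is 8.816 m³/s; the ratio is 2.72.

2.72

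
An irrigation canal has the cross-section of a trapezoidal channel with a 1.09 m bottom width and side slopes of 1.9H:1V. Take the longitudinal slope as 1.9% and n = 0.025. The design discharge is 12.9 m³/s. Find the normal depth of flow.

Manning's equation rearranged: A R^(2/3) = nQ / (1·√S) = 0.025 × 12.9 / (√0.019) = 2.34.
Trying y = 0.915 m: A R^(2/3) = 1.664 — short.
Trying y = 1.16 m: A R^(2/3) = 2.806 — over.
Trying y = 1.07 m: A R^(2/3) = 2.345 — ≈ 2.34.

y_n = 1.07 m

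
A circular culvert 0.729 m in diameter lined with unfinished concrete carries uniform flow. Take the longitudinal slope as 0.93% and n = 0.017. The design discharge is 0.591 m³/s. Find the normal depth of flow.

Manning's equation rearranged: A R^(2/3) = nQ / (1·√S) = 0.017 × 0.591 / (√0.0093) = 0.1042.
Try y = 0.545 m: A R^(2/3) = 0.1219 — over.
Try y = 0.428 m: A R^(2/3) = 0.08717 — short.
Try y = 0.483 m: A R^(2/3) = 0.1043 — close enough.

y_n = 0.483 m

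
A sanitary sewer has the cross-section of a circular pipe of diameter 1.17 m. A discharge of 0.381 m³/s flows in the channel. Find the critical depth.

y_c = 0.331 m

At critical depth, Q² T / (g A³) = 1, i.e. A³/T = Q²/g = 0.381²/9.81 = 0.0148.
At y = 0.401 m: A³/T = 0.03116 — high.
At y = 0.279 m: A³/T = 0.007623 — low.
At y = 0.331 m: A³/T = 0.01483 — close enough.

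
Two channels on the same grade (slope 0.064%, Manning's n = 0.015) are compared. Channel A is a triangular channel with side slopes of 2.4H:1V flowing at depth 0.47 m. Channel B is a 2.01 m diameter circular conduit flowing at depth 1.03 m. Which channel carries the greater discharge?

Channel A: For a triangular section with side slope z = 2.4: A = zy² = 2.4×0.47² = 0.5302 m²; P = 2y√(1+z²) = 2×0.47×2.6 = 2.444 m. Hydraulic radius R = A/P = 0.5302/2.444 = 0.2169 m. Q_A = (1/0.015)·0.5302·0.2169^(2/3)·√0.00064 = 0.3228 m³/s.
Channel B: For a circular section of diameter D = 2.01 m at depth y = 1.03 m, the central angle is θ = 2 arccos(1 − 2y/D) = 3.191 rad. Then A = (D²/8)(θ − sin θ) = 1.637 m² and P = Dθ/2 = 3.207 m. Hydraulic radius R = A/P = 1.637/3.207 = 0.5103 m. Q_B = (1/0.015)·1.637·0.5103^(2/3)·√0.00064 = 1.763 m³/s.
Q_A = 0.3228 m³/s vs Q_B = 1.763 m³/s, so channel B carries more.

channel B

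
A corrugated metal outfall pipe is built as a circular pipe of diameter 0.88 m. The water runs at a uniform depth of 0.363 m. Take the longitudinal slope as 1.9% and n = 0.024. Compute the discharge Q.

For a circular section of diameter D = 0.88 m at depth y = 0.363 m, the central angle is θ = 2 arccos(1 − 2y/D) = 2.79 rad. Then A = (D²/8)(θ − sin θ) = 0.2367 m² and P = Dθ/2 = 1.228 m.
Hydraulic radius R = A/P = 0.2367/1.228 = 0.1928 m.
Manning's equation: Q = (1/n) A R^(2/3) S^(1/2) = (1/0.024) × 0.2367 × 0.1928^(2/3) × 0.019^(1/2) = 0.454 m³/s.

Q = 0.454 m³/s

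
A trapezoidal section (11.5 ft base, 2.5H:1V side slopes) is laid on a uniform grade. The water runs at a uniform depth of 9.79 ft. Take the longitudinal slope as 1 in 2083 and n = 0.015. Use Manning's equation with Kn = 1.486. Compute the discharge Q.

Q = 2380 ft³/s

With bottom width b = 11.5 ft and side slope z = 2.5: A = (b + zy)y = (11.5 + 2.5×9.79)×9.79 = 352.2 ft²; P = b + 2y√(1+z²) = 11.5 + 2×9.79×2.693 = 64.22 ft.
Hydraulic radius R = A/P = 352.2/64.22 = 5.484 ft.
Manning's equation: Q = (1.486/n) A R^(2/3) S^(1/2) = (1.486/0.015) × 352.2 × 5.484^(2/3) × 0.0004801^(1/2) = 2380 ft³/s.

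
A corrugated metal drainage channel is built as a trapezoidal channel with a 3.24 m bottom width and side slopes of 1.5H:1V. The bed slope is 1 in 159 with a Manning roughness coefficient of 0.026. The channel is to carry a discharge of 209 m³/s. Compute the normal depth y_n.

Manning's equation rearranged: A R^(2/3) = nQ / (1·√S) = 0.026 × 209 / (√0.006289) = 68.52.
At y = 5.05 m: A R^(2/3) = 101.8 — high.
At y = 4.23 m: A R^(2/3) = 68.43 — close enough.

y_n = 4.23 m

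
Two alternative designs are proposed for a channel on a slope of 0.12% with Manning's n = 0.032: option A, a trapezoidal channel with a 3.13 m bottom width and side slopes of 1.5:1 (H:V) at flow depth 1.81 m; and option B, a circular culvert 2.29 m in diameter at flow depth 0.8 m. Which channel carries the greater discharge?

channel A

Channel A: With bottom width b = 3.13 m and side slope z = 1.5: A = (b + zy)y = (3.13 + 1.5×1.81)×1.81 = 10.58 m²; P = b + 2y√(1+z²) = 3.13 + 2×1.81×1.803 = 9.656 m. Hydraulic radius R = A/P = 10.58/9.656 = 1.096 m. Q_A = (1/0.032)·10.58·1.096^(2/3)·√0.0012 = 12.17 m³/s.
Channel B: For a circular section of diameter D = 2.29 m at depth y = 0.8 m, the central angle is θ = 2 arccos(1 − 2y/D) = 2.529 rad. Then A = (D²/8)(θ − sin θ) = 1.281 m² and P = Dθ/2 = 2.896 m. Hydraulic radius R = A/P = 1.281/2.896 = 0.4424 m. Q_B = (1/0.032)·1.281·0.4424^(2/3)·√0.0012 = 0.8055 m³/s.
Q_A = 12.17 m³/s vs Q_B = 0.8055 m³/s, so channel A carries more.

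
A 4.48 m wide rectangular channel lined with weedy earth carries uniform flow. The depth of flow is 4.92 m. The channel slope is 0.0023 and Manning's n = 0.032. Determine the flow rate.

Flow area A = b·y = 4.48 × 4.92 = 22.04 m². Wetted perimeter P = b + 2y = 4.48 + 2×4.92 = 14.32 m.
Hydraulic radius R = A/P = 22.04/14.32 = 1.539 m.
Manning's equation: Q = (1/n) A R^(2/3) S^(1/2) = (1/0.032) × 22.04 × 1.539^(2/3) × 0.0023^(1/2) = 44 m³/s.

Q = 44 m³/s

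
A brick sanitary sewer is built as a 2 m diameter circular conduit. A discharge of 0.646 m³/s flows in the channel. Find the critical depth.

y_c = 0.373 m

At critical depth, Q² T / (g A³) = 1, i.e. A³/T = Q²/g = 0.646²/9.81 = 0.04254.
Trying y = 0.309 m: A³/T = 0.0203 — too small.
Trying y = 0.431 m: A³/T = 0.07491 — too large.
Trying y = 0.373 m: A³/T = 0.04253 — ≈ 0.04254.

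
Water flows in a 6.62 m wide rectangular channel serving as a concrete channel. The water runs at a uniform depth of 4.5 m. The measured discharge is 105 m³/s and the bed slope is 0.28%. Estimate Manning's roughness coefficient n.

n = 0.0231

Flow area A = b·y = 6.62 × 4.5 = 29.79 m². Wetted perimeter P = b + 2y = 6.62 + 2×4.5 = 15.62 m.
Hydraulic radius R = A/P = 29.79/15.62 = 1.907 m.
Rearranging Manning's equation: n = (1/Q) A R^(2/3) S^(1/2) = (1/105) × 29.79 × 1.907^(2/3) × √0.0028 = 0.0231.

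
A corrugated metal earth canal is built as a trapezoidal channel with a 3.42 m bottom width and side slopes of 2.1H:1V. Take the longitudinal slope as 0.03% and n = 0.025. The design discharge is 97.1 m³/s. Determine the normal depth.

y_n = 5.13 m

Manning's equation rearranged: A R^(2/3) = nQ / (1·√S) = 0.025 × 97.1 / (√0.0003) = 140.2.
At y = 3.77 m: A R^(2/3) = 68.73 — too small.
At y = 5.93 m: A R^(2/3) = 197.3 — too large.
At y = 5.13 m: A R^(2/3) = 140.1 — matches.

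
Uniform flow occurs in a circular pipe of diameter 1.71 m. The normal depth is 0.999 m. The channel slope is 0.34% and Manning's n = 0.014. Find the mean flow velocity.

V = 2.51 m/s

For a circular section of diameter D = 1.71 m at depth y = 0.999 m, the central angle is θ = 2 arccos(1 − 2y/D) = 3.48 rad. Then A = (D²/8)(θ − sin θ) = 1.393 m² and P = Dθ/2 = 2.975 m.
Hydraulic radius R = A/P = 1.393/2.975 = 0.4683 m.
From Manning's equation, V = (1/n) R^(2/3) S^(1/2) = (1/0.014) × 0.4683^(2/3) × 0.0034^(1/2) = 2.51 m/s.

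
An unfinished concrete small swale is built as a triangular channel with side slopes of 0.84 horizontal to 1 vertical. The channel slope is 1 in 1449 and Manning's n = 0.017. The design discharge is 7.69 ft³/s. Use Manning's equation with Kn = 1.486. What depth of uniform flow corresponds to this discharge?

Manning's equation rearranged: A R^(2/3) = nQ / (1.486·√S) = 0.017 × 7.69 / (1.486 × √0.0006901) = 3.349.
Try y = 2.69 ft: A R^(2/3) = 5.519 — over.
Try y = 1.68 ft: A R^(2/3) = 1.573 — short.
Try y = 2.23 ft: A R^(2/3) = 3.347 — close enough.

y_n = 2.23 ft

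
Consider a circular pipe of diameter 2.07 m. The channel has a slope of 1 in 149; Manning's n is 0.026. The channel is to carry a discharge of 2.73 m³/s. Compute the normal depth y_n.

y_n = 0.91 m

Manning's equation rearranged: A R^(2/3) = nQ / (1·√S) = 0.026 × 2.73 / (√0.006711) = 0.8664.
At y = 1.12 m: A R^(2/3) = 1.237 — too large.
At y = 0.625 m: A R^(2/3) = 0.4301 — too small.
At y = 0.91 m: A R^(2/3) = 0.8669 — matches.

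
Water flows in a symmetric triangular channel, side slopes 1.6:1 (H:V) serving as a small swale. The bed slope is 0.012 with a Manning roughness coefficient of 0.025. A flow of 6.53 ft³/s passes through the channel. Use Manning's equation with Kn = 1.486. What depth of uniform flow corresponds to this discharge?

y_n = 1.04 ft

Manning's equation rearranged: A R^(2/3) = nQ / (1.486·√S) = 0.025 × 6.53 / (1.486 × √0.012) = 1.003.
Try y = 0.824 ft: A R^(2/3) = 0.5389 — low.
Try y = 1.13 ft: A R^(2/3) = 1.251 — high.
Try y = 1.04 ft: A R^(2/3) = 1.003 — matches.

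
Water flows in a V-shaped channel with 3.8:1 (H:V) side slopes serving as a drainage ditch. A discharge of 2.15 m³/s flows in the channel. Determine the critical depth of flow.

y_c = 0.579 m

At critical depth, Q² T / (g A³) = 1, i.e. A³/T = Q²/g = 2.15²/9.81 = 0.4712.
At y = 0.514 m: A³/T = 0.259 — short.
At y = 0.659 m: A³/T = 0.8974 — over.
At y = 0.579 m: A³/T = 0.4698 — close enough.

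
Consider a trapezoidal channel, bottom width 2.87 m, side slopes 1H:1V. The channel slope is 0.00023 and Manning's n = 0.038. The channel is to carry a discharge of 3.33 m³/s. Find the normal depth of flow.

Manning's equation rearranged: A R^(2/3) = nQ / (1·√S) = 0.038 × 3.33 / (√0.00023) = 8.344.
At y = 1.49 m: A R^(2/3) = 6.132 — low.
At y = 2.14 m: A R^(2/3) = 12.12 — high.
At y = 1.76 m: A R^(2/3) = 8.356 — matches.

y_n = 1.76 m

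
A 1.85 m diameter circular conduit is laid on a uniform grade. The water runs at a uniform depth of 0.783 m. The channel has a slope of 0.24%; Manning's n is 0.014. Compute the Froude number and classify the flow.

For a circular section of diameter D = 1.85 m at depth y = 0.783 m, the central angle is θ = 2 arccos(1 − 2y/D) = 2.833 rad. Then A = (D²/8)(θ − sin θ) = 1.082 m² and P = Dθ/2 = 2.621 m.
Hydraulic radius R = A/P = 1.082/2.621 = 0.413 m.
V = (1/n) R^(2/3) √S = (1/0.014) × 0.413^(2/3) × √0.0024 = 1.941 m/s. Hydraulic depth D_h = A/T = 1.082/1.828 = 0.5921 m.
Froude number Fr = V/√(g·D_h) = 1.941/√(9.81×0.5921) = 0.805, which is less than 1, so the flow is subcritical.

subcritical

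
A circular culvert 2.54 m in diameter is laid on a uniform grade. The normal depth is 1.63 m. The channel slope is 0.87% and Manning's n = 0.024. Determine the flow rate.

For a circular section of diameter D = 2.54 m at depth y = 1.63 m, the central angle is θ = 2 arccos(1 − 2y/D) = 3.716 rad. Then A = (D²/8)(θ − sin θ) = 3.436 m² and P = Dθ/2 = 4.72 m.
Hydraulic radius R = A/P = 3.436/4.72 = 0.7279 m.
Manning's equation: Q = (1/n) A R^(2/3) S^(1/2) = (1/0.024) × 3.436 × 0.7279^(2/3) × 0.0087^(1/2) = 10.8 m³/s.

Q = 10.8 m³/s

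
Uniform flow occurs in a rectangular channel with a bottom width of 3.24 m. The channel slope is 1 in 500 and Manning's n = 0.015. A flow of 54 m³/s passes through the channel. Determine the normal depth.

y_n = 4.9 m

Manning's equation rearranged: A R^(2/3) = nQ / (1·√S) = 0.015 × 54 / (√0.002) = 18.11.
At y = 5.79 m: A R^(2/3) = 21.95 — too large.
At y = 4.31 m: A R^(2/3) = 15.57 — too small.
At y = 4.9 m: A R^(2/3) = 18.1 — ≈ 18.11.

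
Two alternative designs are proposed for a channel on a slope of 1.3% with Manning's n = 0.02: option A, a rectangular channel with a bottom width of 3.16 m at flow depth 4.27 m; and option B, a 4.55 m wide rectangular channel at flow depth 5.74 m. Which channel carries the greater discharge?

channel B

Channel A: Flow area A = b·y = 3.16 × 4.27 = 13.49 m². Wetted perimeter P = b + 2y = 3.16 + 2×4.27 = 11.7 m. Hydraulic radius R = A/P = 13.49/11.7 = 1.153 m. Q_A = (1/0.02)·13.49·1.153^(2/3)·√0.013 = 84.59 m³/s.
Channel B: Flow area A = b·y = 4.55 × 5.74 = 26.12 m². Wetted perimeter P = b + 2y = 4.55 + 2×5.74 = 16.03 m. Hydraulic radius R = A/P = 26.12/16.03 = 1.629 m. Q_B = (1/0.02)·26.12·1.629^(2/3)·√0.013 = 206.2 m³/s.
Q_A = 84.59 m³/s vs Q_B = 206.2 m³/s, so channel B carries more.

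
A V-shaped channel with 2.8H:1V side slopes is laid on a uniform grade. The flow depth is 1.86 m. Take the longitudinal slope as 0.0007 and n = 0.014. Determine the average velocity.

For a triangular section with side slope z = 2.8: A = zy² = 2.8×1.86² = 9.687 m²; P = 2y√(1+z²) = 2×1.86×2.973 = 11.06 m.
Hydraulic radius R = A/P = 9.687/11.06 = 0.8758 m.
From Manning's equation, V = (1/n) R^(2/3) S^(1/2) = (1/0.014) × 0.8758^(2/3) × 0.0007^(1/2) = 1.73 m/s.

V = 1.73 m/s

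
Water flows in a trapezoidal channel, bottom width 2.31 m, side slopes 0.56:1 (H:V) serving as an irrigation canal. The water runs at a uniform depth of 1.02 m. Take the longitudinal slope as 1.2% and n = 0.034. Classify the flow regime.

subcritical

With bottom width b = 2.31 m and side slope z = 0.56: A = (b + zy)y = (2.31 + 0.56×1.02)×1.02 = 2.939 m²; P = b + 2y√(1+z²) = 2.31 + 2×1.02×1.146 = 4.648 m.
Hydraulic radius R = A/P = 2.939/4.648 = 0.6323 m.
V = (1/n) R^(2/3) √S = (1/0.034) × 0.6323^(2/3) × √0.012 = 2.373 m/s. Hydraulic depth D_h = A/T = 2.939/3.452 = 0.8512 m.
Froude number Fr = V/√(g·D_h) = 2.373/√(9.81×0.8512) = 0.821, which is less than 1, so the flow is subcritical.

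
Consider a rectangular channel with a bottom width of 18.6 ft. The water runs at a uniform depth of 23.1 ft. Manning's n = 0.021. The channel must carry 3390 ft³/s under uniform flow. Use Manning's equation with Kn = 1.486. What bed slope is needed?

Flow area A = b·y = 18.6 × 23.1 = 429.7 ft². Wetted perimeter P = b + 2y = 18.6 + 2×23.1 = 64.8 ft.
Hydraulic radius R = A/P = 429.7/64.8 = 6.631 ft.
From Manning's equation, S = [nQ / (1.486 A R^(2/3))]² = [0.021 × 3390 / (1.486 × 429.7 × 6.631^(2/3))]² = 0.000998.

S = 0.000998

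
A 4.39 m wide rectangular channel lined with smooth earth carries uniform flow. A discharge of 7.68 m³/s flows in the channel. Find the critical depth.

For a rectangular channel, critical depth y_c = (q²/g)^(1/3) where q = Q/b = 7.68/4.39 = 1.749 m²/s.
So y_c = (1.749²/9.81)^(1/3) = 0.678 m.

y_c = 0.678 m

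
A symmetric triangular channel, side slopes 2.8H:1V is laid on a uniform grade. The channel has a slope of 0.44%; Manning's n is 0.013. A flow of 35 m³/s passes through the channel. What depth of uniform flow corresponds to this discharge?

Manning's equation rearranged: A R^(2/3) = nQ / (1·√S) = 0.013 × 35 / (√0.0044) = 6.859.
At y = 1.16 m: A R^(2/3) = 2.518 — too small.
At y = 1.69 m: A R^(2/3) = 6.867 — matches.

y_n = 1.69 m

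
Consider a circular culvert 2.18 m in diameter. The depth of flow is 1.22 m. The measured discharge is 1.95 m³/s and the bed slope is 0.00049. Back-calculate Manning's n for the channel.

n = 0.017

For a circular section of diameter D = 2.18 m at depth y = 1.22 m, the central angle is θ = 2 arccos(1 − 2y/D) = 3.381 rad. Then A = (D²/8)(θ − sin θ) = 2.149 m² and P = Dθ/2 = 3.685 m.
Hydraulic radius R = A/P = 2.149/3.685 = 0.5832 m.
Rearranging Manning's equation: n = (1/Q) A R^(2/3) S^(1/2) = (1/1.95) × 2.149 × 0.5832^(2/3) × √0.00049 = 0.017.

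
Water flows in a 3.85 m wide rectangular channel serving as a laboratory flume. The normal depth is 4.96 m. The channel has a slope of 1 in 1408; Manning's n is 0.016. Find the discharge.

Flow area A = b·y = 3.85 × 4.96 = 19.1 m². Wetted perimeter P = b + 2y = 3.85 + 2×4.96 = 13.77 m.
Hydraulic radius R = A/P = 19.1/13.77 = 1.387 m.
Manning's equation: Q = (1/n) A R^(2/3) S^(1/2) = (1/0.016) × 19.1 × 1.387^(2/3) × 0.0007102^(1/2) = 39.6 m³/s.

Q = 39.6 m³/s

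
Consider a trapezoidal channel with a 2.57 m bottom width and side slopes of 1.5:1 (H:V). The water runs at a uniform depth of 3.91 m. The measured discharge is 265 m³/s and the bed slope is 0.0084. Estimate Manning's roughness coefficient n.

With bottom width b = 2.57 m and side slope z = 1.5: A = (b + zy)y = (2.57 + 1.5×3.91)×3.91 = 32.98 m²; P = b + 2y√(1+z²) = 2.57 + 2×3.91×1.803 = 16.67 m.
Hydraulic radius R = A/P = 32.98/16.67 = 1.979 m.
Rearranging Manning's equation: n = (1/Q) A R^(2/3) S^(1/2) = (1/265) × 32.98 × 1.979^(2/3) × √0.0084 = 0.018.

n = 0.018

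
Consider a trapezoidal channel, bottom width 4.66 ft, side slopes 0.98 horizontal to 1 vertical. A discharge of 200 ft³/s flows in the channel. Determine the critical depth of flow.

y_c = 3.08 ft

At critical depth, Q² T / (g A³) = 1, i.e. A³/T = Q²/g = 200²/32.2 = 1242.
At y = 2.7 ft: A³/T = 771.3 — low.
At y = 3.84 ft: A³/T = 2777 — high.
At y = 3.08 ft: A³/T = 1237 — ≈ 1242.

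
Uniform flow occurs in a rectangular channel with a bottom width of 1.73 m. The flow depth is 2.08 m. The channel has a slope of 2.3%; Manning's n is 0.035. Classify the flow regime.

Flow area A = b·y = 1.73 × 2.08 = 3.598 m². Wetted perimeter P = b + 2y = 1.73 + 2×2.08 = 5.89 m.
Hydraulic radius R = A/P = 3.598/5.89 = 0.6109 m.
V = (1/n) R^(2/3) √S = (1/0.035) × 0.6109^(2/3) × √0.023 = 3.12 m/s. Hydraulic depth D_h = A/T = 3.598/1.73 = 2.08 m.
Froude number Fr = V/√(g·D_h) = 3.12/√(9.81×2.08) = 0.691, which is less than 1, so the flow is subcritical.

subcritical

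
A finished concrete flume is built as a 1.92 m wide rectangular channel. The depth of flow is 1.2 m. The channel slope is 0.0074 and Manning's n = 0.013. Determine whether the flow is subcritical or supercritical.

Flow area A = b·y = 1.92 × 1.2 = 2.304 m². Wetted perimeter P = b + 2y = 1.92 + 2×1.2 = 4.32 m.
Hydraulic radius R = A/P = 2.304/4.32 = 0.5333 m.
V = (1/n) R^(2/3) √S = (1/0.013) × 0.5333^(2/3) × √0.0074 = 4.352 m/s. Hydraulic depth D_h = A/T = 2.304/1.92 = 1.2 m.
Froude number Fr = V/√(g·D_h) = 4.352/√(9.81×1.2) = 1.27, which is greater than 1, so the flow is supercritical.

supercritical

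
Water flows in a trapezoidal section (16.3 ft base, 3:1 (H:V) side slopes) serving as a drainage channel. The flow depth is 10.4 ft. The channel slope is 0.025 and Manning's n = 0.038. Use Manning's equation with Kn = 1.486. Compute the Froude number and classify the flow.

With bottom width b = 16.3 ft and side slope z = 3: A = (b + zy)y = (16.3 + 3×10.4)×10.4 = 494 ft²; P = b + 2y√(1+z²) = 16.3 + 2×10.4×3.162 = 82.08 ft.
Hydraulic radius R = A/P = 494/82.08 = 6.019 ft.
V = (1.486/n) R^(2/3) √S = (1.486/0.038) × 6.019^(2/3) × √0.025 = 20.46 ft/s. Hydraulic depth D_h = A/T = 494/78.7 = 6.277 ft.
Froude number Fr = V/√(g·D_h) = 20.46/√(32.2×6.277) = 1.44, which is greater than 1, so the flow is supercritical.

supercritical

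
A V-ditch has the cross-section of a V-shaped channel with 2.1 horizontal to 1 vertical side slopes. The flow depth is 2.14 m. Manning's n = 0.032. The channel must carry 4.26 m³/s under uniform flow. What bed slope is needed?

S = 0.00021

For a triangular section with side slope z = 2.1: A = zy² = 2.1×2.14² = 9.617 m²; P = 2y√(1+z²) = 2×2.14×2.326 = 9.955 m.
Hydraulic radius R = A/P = 9.617/9.955 = 0.9661 m.
From Manning's equation, S = [nQ / (1 A R^(2/3))]² = [0.032 × 4.26 / (1 × 9.617 × 0.9661^(2/3))]² = 0.00021.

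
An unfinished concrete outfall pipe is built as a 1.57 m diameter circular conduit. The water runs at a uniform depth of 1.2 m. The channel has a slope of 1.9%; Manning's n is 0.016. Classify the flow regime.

For a circular section of diameter D = 1.57 m at depth y = 1.2 m, the central angle is θ = 2 arccos(1 − 2y/D) = 4.256 rad. Then A = (D²/8)(θ − sin θ) = 1.588 m² and P = Dθ/2 = 3.341 m.
Hydraulic radius R = A/P = 1.588/3.341 = 0.4753 m.
V = (1/n) R^(2/3) √S = (1/0.016) × 0.4753^(2/3) × √0.019 = 5.247 m/s. Hydraulic depth D_h = A/T = 1.588/1.333 = 1.191 m.
Froude number Fr = V/√(g·D_h) = 5.247/√(9.81×1.191) = 1.53, which is greater than 1, so the flow is supercritical.

supercritical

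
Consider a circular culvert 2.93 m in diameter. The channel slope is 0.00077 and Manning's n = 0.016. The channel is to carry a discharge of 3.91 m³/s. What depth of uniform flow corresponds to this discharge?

Manning's equation rearranged: A R^(2/3) = nQ / (1·√S) = 0.016 × 3.91 / (√0.00077) = 2.255.
At y = 1.56 m: A R^(2/3) = 3.043 — too large.
At y = 0.954 m: A R^(2/3) = 1.256 — too small.
At y = 1.31 m: A R^(2/3) = 2.256 — close enough.

y_n = 1.31 m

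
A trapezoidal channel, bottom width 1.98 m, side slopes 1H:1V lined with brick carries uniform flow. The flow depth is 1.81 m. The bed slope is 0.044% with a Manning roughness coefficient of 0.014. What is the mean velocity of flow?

With bottom width b = 1.98 m and side slope z = 1: A = (b + zy)y = (1.98 + 1×1.81)×1.81 = 6.86 m²; P = b + 2y√(1+z²) = 1.98 + 2×1.81×1.414 = 7.099 m.
Hydraulic radius R = A/P = 6.86/7.099 = 0.9663 m.
From Manning's equation, V = (1/n) R^(2/3) S^(1/2) = (1/0.014) × 0.9663^(2/3) × 0.00044^(1/2) = 1.46 m/s.

V = 1.46 m/s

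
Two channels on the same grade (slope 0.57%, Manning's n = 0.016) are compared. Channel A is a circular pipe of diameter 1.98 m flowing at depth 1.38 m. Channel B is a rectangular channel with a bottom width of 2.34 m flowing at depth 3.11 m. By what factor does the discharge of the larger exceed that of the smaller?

4.07

Channel A: For a circular section of diameter D = 1.98 m at depth y = 1.38 m, the central angle is θ = 2 arccos(1 − 2y/D) = 3.951 rad. Then A = (D²/8)(θ − sin θ) = 2.291 m² and P = Dθ/2 = 3.912 m. Hydraulic radius R = A/P = 2.291/3.912 = 0.5857 m. Q_A = (1/0.016)·2.291·0.5857^(2/3)·√0.0057 = 7.569 m³/s.
Channel B: Flow area A = b·y = 2.34 × 3.11 = 7.277 m². Wetted perimeter P = b + 2y = 2.34 + 2×3.11 = 8.56 m. Hydraulic radius R = A/P = 7.277/8.56 = 0.8502 m. Q_B = (1/0.016)·7.277·0.8502^(2/3)·√0.0057 = 30.82 m³/s.
The larger discharge is 30.82 m³/s and the smaller is 7.569 m³/s; the ratio is 4.07.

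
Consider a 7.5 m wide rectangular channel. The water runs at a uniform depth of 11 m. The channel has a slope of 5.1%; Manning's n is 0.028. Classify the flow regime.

supercritical

Flow area A = b·y = 7.5 × 11 = 82.5 m². Wetted perimeter P = b + 2y = 7.5 + 2×11 = 29.5 m.
Hydraulic radius R = A/P = 82.5/29.5 = 2.797 m.
V = (1/n) R^(2/3) √S = (1/0.028) × 2.797^(2/3) × √0.051 = 16.01 m/s. Hydraulic depth D_h = A/T = 82.5/7.5 = 11 m.
Froude number Fr = V/√(g·D_h) = 16.01/√(9.81×11) = 1.54, which is greater than 1, so the flow is supercritical.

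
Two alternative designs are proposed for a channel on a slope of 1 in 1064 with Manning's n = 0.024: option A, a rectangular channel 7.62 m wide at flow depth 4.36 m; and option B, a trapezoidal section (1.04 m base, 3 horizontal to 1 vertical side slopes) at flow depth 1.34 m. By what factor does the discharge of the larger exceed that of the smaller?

Channel A: Flow area A = b·y = 7.62 × 4.36 = 33.22 m². Wetted perimeter P = b + 2y = 7.62 + 2×4.36 = 16.34 m. Hydraulic radius R = A/P = 33.22/16.34 = 2.033 m. Q_A = (1/0.024)·33.22·2.033^(2/3)·√0.0009398 = 68.11 m³/s.
Channel B: With bottom width b = 1.04 m and side slope z = 3: A = (b + zy)y = (1.04 + 3×1.34)×1.34 = 6.78 m²; P = b + 2y√(1+z²) = 1.04 + 2×1.34×3.162 = 9.515 m. Hydraulic radius R = A/P = 6.78/9.515 = 0.7126 m. Q_B = (1/0.024)·6.78·0.7126^(2/3)·√0.0009398 = 6.91 m³/s.
The larger discharge is 68.11 m³/s and the smaller is 6.91 m³/s; the ratio is 9.86.

9.86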